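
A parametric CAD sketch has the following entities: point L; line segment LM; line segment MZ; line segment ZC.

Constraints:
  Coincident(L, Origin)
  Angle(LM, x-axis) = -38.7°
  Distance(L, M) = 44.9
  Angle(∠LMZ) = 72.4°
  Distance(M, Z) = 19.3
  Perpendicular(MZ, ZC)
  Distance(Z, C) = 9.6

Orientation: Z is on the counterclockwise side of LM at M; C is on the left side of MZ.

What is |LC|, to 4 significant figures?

33.69

L is at the origin; LM runs at -38.7° with length 44.9, so M = 44.9·(cos -38.7°, sin -38.7°) = (35.04, -28.07). ∠LMZ = 72.4°, so MZ runs at -38.7° + (180° − 72.4°) = 68.90° from the x-axis; with |MZ| = 19.3, Z = M + 19.3·(cos 68.90°, sin 68.90°) = (41.99, -10.07). MZ ⟂ ZC; with |ZC| = 9.6 on the left of MZ, C = Z + 9.6·(-0.9330, 0.3600) = (33.03, -6.611). Then |LC| = |C − L| = 33.69.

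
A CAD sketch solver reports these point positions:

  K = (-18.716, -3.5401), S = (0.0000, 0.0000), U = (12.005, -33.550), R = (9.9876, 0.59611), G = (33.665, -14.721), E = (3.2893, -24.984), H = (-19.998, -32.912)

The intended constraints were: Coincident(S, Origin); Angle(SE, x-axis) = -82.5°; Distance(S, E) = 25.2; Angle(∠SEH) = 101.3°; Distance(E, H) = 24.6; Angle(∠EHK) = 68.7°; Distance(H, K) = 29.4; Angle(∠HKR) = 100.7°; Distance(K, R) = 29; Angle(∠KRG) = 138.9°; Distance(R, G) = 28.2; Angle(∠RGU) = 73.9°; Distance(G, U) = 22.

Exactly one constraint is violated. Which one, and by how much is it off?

Distance(G, U) = 22 — off by 6.70.

S = (0.00, 0.00) ✓; SE at -82.50° ✓; |SE| = 25.20 ✓; ∠SEH = 101.3° ✓; |EH| = 24.60 ✓; ∠EHK = 68.70° ✓; |HK| = 29.40 ✓; ∠HKR = 100.7° ✓; |KR| = 29.00 ✓; ∠KRG = 138.9° ✓; |RG| = 28.20 ✓; ∠RGU = 73.90° ✓; |GU| = 28.70 ✗.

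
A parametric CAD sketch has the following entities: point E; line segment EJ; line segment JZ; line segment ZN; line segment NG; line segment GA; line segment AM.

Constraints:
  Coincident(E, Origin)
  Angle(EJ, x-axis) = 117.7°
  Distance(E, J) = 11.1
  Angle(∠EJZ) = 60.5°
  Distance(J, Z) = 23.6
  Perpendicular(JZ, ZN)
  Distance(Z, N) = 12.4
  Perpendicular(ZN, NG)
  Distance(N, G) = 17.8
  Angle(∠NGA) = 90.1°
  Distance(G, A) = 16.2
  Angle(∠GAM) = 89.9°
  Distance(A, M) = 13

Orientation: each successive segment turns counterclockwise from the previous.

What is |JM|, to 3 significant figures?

19.2

E is at the origin; EJ runs at 117.7° with length 11.1, so J = (-5.16, 9.83). ∠EJZ = 60.5° gives JZ at -123° from the x-axis; with |JZ| = 23.6, Z = (-17.9, -10.0). JZ ⟂ ZN, so ZN runs at -32.8°; with |ZN| = 12.4, N = (-7.52, -16.7). ZN is perpendicular to NG, so NG runs at 57.2°; with |NG| = 17.8, G = (2.12, -1.76). ∠NGA = 90.1° gives GA at 147° from the x-axis; with |GA| = 16.2, A = (-11.5, 7.03). ∠GAM = 89.9° gives AM at -123° from the x-axis; with |AM| = 13.0, M = (-18.5, -3.89). Then |JM| = |M − J| = 19.2.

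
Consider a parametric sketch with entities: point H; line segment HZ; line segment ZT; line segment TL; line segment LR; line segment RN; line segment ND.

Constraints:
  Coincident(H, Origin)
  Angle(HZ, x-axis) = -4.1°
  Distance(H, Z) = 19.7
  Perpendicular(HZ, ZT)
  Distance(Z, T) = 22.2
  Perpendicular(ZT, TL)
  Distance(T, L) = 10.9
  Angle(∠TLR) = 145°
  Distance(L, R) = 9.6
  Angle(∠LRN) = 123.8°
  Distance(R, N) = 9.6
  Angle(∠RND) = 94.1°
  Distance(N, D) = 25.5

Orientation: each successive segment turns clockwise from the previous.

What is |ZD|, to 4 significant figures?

9.021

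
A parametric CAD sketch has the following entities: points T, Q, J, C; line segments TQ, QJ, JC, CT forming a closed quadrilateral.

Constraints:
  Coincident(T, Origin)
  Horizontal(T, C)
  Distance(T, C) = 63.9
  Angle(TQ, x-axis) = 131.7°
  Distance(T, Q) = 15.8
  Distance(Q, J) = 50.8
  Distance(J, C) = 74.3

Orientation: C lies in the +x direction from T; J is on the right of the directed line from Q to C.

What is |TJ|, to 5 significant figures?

37.905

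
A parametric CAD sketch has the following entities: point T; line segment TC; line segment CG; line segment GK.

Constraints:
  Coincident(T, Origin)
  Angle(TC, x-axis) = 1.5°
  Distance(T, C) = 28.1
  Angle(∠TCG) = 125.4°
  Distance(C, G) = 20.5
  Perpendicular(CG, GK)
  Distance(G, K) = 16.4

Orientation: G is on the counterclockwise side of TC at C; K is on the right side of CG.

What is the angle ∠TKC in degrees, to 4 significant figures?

8.243°

T is at the origin; TC runs at 1.5° with length 28.1, so C = 28.1·(cos 1.5°, sin 1.5°) = (28.09, 0.7356). ∠TCG = 125.4°, so CG runs at 1.5° + (180° − 125.4°) = 56.10° from the x-axis; with |CG| = 20.5, G = C + 20.5·(cos 56.10°, sin 56.10°) = (39.52, 17.75). The perpendicularity gives GK at right angles to CG; with |GK| = 16.4 on the right of CG, K = G + 16.4·(0.8300, -0.5577) = (53.14, 8.604). Then cos ∠TKC = KT·KC / (|KT||KC|), giving 8.243°.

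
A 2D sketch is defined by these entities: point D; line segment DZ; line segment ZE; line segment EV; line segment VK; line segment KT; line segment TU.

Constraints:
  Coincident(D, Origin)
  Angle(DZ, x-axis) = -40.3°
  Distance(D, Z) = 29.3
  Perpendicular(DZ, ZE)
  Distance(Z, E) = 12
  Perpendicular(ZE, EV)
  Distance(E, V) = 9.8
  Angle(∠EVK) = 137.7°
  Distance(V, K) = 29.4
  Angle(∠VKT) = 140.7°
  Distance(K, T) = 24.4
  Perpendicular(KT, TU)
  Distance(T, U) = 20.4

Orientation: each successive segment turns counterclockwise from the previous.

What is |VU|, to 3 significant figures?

47.2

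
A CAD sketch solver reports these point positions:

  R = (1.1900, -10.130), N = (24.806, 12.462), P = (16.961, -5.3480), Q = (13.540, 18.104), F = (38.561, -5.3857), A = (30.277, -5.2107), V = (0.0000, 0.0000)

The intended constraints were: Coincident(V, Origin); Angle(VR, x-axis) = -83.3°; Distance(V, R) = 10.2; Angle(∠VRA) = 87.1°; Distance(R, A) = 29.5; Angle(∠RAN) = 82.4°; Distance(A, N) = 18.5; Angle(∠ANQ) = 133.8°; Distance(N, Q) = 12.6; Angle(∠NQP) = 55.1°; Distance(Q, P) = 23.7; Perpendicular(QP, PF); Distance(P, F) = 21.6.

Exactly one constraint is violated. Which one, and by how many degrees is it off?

Perpendicular(QP, PF) — off by 8.40°.

V = (0.00, 0.00) ✓; VR at -83.30° ✓; |VR| = 10.20 ✓; ∠VRA = 87.10° ✓; |RA| = 29.50 ✓; ∠RAN = 82.40° ✓; |AN| = 18.50 ✓; ∠ANQ = 133.8° ✓; |NQ| = 12.60 ✓; ∠NQP = 55.10° ✓; |QP| = 23.70 ✓; ∠(QP, PF) = 81.60° ✗; |PF| = 21.60 ✓.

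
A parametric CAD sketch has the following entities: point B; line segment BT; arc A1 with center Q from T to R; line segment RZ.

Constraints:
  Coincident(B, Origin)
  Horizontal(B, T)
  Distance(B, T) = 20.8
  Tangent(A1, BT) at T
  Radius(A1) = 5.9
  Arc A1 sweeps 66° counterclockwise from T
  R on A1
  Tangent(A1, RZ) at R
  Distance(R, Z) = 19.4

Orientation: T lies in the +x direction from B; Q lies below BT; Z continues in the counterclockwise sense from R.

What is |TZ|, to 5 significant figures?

25.036

B is at the origin; B and T share the same y with |BT| = 20.8 and T on the +x side, so T = (20.800, 0.0000). Since A1 is tangent to BT there, QT ⟂ BT, so Q = T + (0, -5.9) = (20.800, -5.9000). On A1, T sits at bearing 90° from Q; a 66° counterclockwise sweep puts R at bearing 156°, so R = Q + 5.9·(cos 156°, sin 156°) = (15.410, -3.5003). Tangency of A1 to RZ means the radius QR is perpendicular to RZ, so RZ runs along (−sin 156°, cos 156°); with |RZ| = 19.4, Z = (7.5194, -21.223). Then |TZ| = |Z − T| = 25.036.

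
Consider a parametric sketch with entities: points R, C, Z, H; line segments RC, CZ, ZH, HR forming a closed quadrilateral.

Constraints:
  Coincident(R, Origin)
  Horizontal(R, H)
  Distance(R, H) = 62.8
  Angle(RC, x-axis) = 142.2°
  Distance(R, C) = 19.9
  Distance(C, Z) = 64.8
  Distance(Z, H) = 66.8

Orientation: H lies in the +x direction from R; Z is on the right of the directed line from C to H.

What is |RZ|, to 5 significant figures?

47.523

Checks: |CZ| = 64.80 ✓; |ZH| = 66.80 ✓.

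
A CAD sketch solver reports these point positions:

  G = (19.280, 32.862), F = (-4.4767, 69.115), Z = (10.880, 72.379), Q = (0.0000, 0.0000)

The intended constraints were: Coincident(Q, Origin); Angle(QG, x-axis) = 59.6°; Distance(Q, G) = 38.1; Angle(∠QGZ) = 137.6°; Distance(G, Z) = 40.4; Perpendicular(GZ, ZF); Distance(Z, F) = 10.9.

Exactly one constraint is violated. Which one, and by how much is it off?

Distance(Z, F) = 10.9 — off by 4.80.

Q = (0.00, 0.00) ✓; QG at 59.60° ✓; |QG| = 38.10 ✓; ∠QGZ = 137.6° ✓; |GZ| = 40.40 ✓; ∠(GZ, ZF) = 90.00° ✓; |ZF| = 15.70 ✗.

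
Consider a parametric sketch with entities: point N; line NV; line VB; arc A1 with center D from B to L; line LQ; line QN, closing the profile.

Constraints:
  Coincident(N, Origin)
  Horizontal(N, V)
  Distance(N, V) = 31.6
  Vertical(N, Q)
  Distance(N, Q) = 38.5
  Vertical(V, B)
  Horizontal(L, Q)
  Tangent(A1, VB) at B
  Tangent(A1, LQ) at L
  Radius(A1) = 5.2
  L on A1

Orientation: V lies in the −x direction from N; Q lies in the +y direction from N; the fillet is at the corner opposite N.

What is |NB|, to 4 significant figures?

45.91

The virtual corner opposite N is at (-31.60, 38.50). A1 meets VB tangentially, so DB is at right angles to VB and the tangent condition forces DL to be normal to LQ, with radius 5.2, so the center D sits 5.2 in from both sides at D = (-26.40, 33.30). That places the tangent points at B = (-31.60, 33.30) on VB and L = (-26.40, 38.50) on LQ. Then |NB| = |B − N| = 45.91.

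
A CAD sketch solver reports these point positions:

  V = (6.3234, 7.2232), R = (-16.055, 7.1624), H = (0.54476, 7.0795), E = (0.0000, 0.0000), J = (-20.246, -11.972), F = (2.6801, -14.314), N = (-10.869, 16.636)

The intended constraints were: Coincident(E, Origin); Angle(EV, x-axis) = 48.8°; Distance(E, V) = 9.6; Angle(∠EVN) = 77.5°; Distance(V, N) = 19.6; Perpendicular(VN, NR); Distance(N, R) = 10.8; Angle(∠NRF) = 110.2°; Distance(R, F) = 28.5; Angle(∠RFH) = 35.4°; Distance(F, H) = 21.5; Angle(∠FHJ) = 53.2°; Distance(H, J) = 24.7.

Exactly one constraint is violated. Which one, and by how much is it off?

Distance(H, J) = 24.7 — off by 3.50.

E = (0.00, 0.00) ✓; EV at 48.80° ✓; |EV| = 9.600 ✓; ∠EVN = 77.50° ✓; |VN| = 19.60 ✓; ∠(VN, NR) = 90.00° ✓; |NR| = 10.80 ✓; ∠NRF = 110.2° ✓; |RF| = 28.50 ✓; ∠RFH = 35.40° ✓; |FH| = 21.50 ✓; ∠FHJ = 53.20° ✓; |HJ| = 28.20 ✗.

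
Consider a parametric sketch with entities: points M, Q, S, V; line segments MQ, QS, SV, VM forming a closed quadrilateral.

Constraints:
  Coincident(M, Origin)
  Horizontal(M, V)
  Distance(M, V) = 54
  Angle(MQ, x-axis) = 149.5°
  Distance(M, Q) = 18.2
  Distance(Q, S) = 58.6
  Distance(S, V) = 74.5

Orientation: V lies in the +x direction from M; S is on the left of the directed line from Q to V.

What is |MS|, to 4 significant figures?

62.23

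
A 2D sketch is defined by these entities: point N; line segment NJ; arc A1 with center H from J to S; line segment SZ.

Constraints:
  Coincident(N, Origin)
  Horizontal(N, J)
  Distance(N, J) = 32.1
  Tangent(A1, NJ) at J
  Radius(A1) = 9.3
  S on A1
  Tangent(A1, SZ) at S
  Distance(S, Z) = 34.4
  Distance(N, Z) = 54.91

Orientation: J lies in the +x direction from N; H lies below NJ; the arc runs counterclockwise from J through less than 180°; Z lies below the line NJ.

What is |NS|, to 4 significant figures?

25.83

N is at the origin; N and J share the same y with |NJ| = 32.1 and J on the +x side, so J = (32.10, 0.000). The tangent condition forces HJ to be normal to NJ, so H = J + (0, -9.3) = (32.10, -9.300). Since HS ⟂ SZ (tangency), |HZ| = √(9.3² + 34.4²) = 35.63 regardless of where S sits on A1. So Z lies on both circle(N, 54.91) and circle(H, 35.63); the below-NJ intersection is Z = (31.56, -44.93). S is the foot of the tangent from Z: S = (23.09, -11.59).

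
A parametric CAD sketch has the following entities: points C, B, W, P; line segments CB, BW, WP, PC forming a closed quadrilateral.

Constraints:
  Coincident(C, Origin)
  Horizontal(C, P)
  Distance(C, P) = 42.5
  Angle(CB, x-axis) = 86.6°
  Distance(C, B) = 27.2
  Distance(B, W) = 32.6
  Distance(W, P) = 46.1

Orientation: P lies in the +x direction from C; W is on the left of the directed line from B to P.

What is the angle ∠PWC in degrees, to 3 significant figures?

50.1°

C is at the origin; C and P share the same y with |CP| = 42.5 and P in +x, so P = (42.5, 0). CB runs at 86.6° with |CB| = 27.2, so B = (1.61, 27.2). W is determined by |BW| = 32.6 and |WP| = 46.1 together: it lies at the intersection of circle(B, 32.6) and circle(P, 46.1). With |BP| = 49.1, the foot of the radical line on BP is 13.7 from B and the perpendicular offset is √(32.6² − 13.7²) = 29.6. Taking the left-of-BP solution: W = (29.4, 44.2).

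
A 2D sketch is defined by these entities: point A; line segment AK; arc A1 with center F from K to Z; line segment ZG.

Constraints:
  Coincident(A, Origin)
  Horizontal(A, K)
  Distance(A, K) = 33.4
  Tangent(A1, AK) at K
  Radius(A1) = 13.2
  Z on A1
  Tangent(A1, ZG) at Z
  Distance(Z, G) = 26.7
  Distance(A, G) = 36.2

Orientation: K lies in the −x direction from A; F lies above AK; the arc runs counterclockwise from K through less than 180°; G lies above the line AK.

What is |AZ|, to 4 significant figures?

22.73

Checks: |FZ| = 13.20 ✓; ∠(FZ, ZG) = 90.00° ✓; |ZG| = 26.70 ✓; |AG| = 36.20 ✓.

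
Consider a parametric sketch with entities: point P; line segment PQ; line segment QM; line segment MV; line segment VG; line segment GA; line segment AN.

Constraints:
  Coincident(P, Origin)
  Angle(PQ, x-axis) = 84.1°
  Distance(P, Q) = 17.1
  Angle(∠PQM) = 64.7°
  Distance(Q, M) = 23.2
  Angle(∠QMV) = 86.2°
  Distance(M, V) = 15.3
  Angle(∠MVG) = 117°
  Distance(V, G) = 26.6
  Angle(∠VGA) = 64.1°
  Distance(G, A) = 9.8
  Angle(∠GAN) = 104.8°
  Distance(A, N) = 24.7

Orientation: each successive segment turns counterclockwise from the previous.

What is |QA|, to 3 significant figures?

16.1

P is at the origin; PQ runs at 84.1° with length 17.1, so Q = (1.76, 17.0). ∠PQM = 64.7° gives QM at -161° from the x-axis; with |QM| = 23.2, M = (-20.1, 9.30). ∠QMV = 86.2° gives MV at -66.8° from the x-axis; with |MV| = 15.3, V = (-14.1, -4.76). ∠MVG = 117.0° gives VG at -3.80° from the x-axis; with |VG| = 26.6, G = (12.4, -6.52). ∠VGA = 64.1° gives GA at 112° from the x-axis; with |GA| = 9.8, A = (8.76, 2.56). Then |QA| = |A − Q| = 16.1.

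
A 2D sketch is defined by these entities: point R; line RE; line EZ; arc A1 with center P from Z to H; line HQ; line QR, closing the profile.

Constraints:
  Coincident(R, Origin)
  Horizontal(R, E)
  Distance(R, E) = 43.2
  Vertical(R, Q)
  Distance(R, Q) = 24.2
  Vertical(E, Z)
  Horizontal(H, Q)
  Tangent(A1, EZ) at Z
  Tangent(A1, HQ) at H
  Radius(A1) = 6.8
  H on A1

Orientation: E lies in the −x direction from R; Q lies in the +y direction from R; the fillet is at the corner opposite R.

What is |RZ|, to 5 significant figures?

46.573

R is at the origin; RE is horizontal with |RE| = 43.2 and E on the −x side, so E = (-43.200, 0.0000). RQ is vertical with |RQ| = 24.2 and Q on the +y side, so Q = (0.0000, 24.200). The virtual corner opposite R is at (-43.200, 24.200). Tangency of A1 to EZ means the radius PZ is perpendicular to EZ and A1 meets HQ tangentially, so PH is at right angles to HQ, with radius 6.8, so the center P sits 6.8 in from both sides at P = (-36.400, 17.400). That places the tangent points at Z = (-43.200, 17.400) on EZ and H = (-36.400, 24.200) on HQ. Then |RZ| = |Z − R| = 46.573.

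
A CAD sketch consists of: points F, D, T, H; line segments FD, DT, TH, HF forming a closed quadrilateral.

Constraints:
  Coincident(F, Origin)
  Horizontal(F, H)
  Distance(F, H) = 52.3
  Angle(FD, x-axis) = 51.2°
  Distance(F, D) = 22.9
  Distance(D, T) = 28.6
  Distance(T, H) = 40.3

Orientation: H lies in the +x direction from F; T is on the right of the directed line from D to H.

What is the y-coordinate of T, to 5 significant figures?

-10.739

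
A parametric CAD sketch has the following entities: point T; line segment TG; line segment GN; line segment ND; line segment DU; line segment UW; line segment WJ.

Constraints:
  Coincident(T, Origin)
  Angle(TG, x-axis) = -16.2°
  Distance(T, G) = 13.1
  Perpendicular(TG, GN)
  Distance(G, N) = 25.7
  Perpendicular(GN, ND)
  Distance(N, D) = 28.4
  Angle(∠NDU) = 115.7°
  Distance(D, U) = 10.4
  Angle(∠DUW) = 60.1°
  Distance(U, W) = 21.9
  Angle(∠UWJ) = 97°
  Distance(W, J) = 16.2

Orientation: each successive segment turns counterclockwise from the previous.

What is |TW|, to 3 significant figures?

18.0

T is at the origin; TG runs at -16.2° with length 13.1, so G = (12.6, -3.65). TG ⟂ GN, so GN runs at 73.8°; with |GN| = 25.7, N = (19.7, 21.0). GN ⟂ ND, so ND runs at 164°; with |ND| = 28.4, D = (-7.52, 28.9). ∠NDU = 115.7° gives DU at -132° from the x-axis; with |DU| = 10.4, U = (-14.5, 21.2). ∠DUW = 60.1° gives UW at -12.0° from the x-axis; with |UW| = 21.9, W = (6.95, 16.7). Then |TW| = |W − T| = 18.0.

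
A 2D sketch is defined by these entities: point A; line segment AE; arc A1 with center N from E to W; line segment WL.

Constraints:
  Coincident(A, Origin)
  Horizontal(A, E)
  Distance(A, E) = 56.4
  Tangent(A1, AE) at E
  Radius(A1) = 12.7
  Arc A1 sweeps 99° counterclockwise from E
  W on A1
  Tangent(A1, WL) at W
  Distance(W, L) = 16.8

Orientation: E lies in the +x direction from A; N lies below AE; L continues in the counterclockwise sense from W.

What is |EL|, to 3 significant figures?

32.8

A is at the origin; A and E share the same y with |AE| = 56.4 and E on the +x side, so E = (56.4, 0.00). Since A1 is tangent to AE there, NE ⟂ AE, so N = E + (0, -12.7) = (56.4, -12.7). On A1, E sits at bearing 90° from N; a 99° counterclockwise sweep puts W at bearing 189°, so W = N + 12.7·(cos 189°, sin 189°) = (43.9, -14.7). The tangent condition forces NW to be normal to WL, so WL runs along (−sin 189°, cos 189°); with |WL| = 16.8, L = (46.5, -31.3). Then |EL| = |L − E| = 32.8.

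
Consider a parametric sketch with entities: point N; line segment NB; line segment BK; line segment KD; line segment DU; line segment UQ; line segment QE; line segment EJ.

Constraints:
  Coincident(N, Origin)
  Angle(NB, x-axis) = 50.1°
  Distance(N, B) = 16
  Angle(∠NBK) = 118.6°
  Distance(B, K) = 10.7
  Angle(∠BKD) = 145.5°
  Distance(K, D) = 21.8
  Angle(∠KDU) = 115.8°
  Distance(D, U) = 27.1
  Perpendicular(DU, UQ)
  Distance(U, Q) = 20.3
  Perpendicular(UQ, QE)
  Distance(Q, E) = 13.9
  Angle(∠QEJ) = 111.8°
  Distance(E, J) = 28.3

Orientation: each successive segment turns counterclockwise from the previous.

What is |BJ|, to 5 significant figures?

37.690

N is at the origin; NB runs at 50.1° with length 16.0, so B = (10.263, 12.275). ∠NBK = 118.6° gives BK at 111.50° from the x-axis; with |BK| = 10.7, K = (6.3416, 22.230). ∠BKD = 145.5° gives KD at 146.00° from the x-axis; with |KD| = 21.8, D = (-11.731, 34.421). ∠KDU = 115.8° gives DU at -149.80° from the x-axis; with |DU| = 27.1, U = (-35.153, 20.789). DU ⟂ UQ, so UQ runs at -59.800°; with |UQ| = 20.3, Q = (-24.942, 3.2439). The perpendicularity gives QE at right angles to UQ, so QE runs at 30.200°; with |QE| = 13.9, E = (-12.929, 10.236). ∠QEJ = 111.8° gives EJ at 98.400° from the x-axis; with |EJ| = 28.3, J = (-17.063, 38.232). Then |BJ| = |J − B| = 37.690.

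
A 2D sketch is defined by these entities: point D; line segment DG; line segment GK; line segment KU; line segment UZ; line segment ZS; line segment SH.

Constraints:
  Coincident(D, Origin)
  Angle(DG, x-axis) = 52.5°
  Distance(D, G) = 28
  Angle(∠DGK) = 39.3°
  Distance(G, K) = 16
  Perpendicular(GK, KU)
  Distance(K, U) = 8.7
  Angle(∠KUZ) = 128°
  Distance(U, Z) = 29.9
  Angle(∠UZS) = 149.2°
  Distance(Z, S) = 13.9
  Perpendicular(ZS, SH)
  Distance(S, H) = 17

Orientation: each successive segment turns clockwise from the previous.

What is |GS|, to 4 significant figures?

35.89

D is at the origin; DG runs at 52.5° with length 28.0, so G = (17.05, 22.21). ∠DGK = 39.3° gives GK at -88.20° from the x-axis; with |GK| = 16.0, K = (17.55, 6.222). GK is perpendicular to KU, so KU runs at -178.2°; with |KU| = 8.7, U = (8.852, 5.949). ∠KUZ = 128.0° gives UZ at 129.8° from the x-axis; with |UZ| = 29.9, Z = (-10.29, 28.92). ∠UZS = 149.2° gives ZS at 99.00° from the x-axis; with |ZS| = 13.9, S = (-12.46, 42.65). Then |GS| = |S − G| = 35.89.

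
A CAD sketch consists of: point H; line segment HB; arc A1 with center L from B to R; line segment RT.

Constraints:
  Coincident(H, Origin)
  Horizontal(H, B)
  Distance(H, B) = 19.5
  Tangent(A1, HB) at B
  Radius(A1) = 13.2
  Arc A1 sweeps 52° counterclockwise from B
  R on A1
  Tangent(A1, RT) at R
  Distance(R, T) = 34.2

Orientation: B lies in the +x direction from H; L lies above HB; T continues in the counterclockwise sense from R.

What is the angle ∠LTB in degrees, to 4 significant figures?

14.62°

H is at the origin; H and B share the same y with |HB| = 19.5 and B on the +x side, so B = (19.50, 0.000). Tangency of A1 to HB means the radius LB is perpendicular to HB, so L = B + (0, 13.2) = (19.50, 13.20). On A1, B sits at bearing -90° from L; a 52° counterclockwise sweep puts R at bearing -38°, so R = L + 13.2·(cos -38°, sin -38°) = (29.90, 5.073). A1 meets RT tangentially, so LR is at right angles to RT, so RT runs along (−sin -38°, cos -38°); with |RT| = 34.2, T = (50.96, 32.02). Then cos ∠LTB = TL·TB / (|TL||TB|), giving 14.62°.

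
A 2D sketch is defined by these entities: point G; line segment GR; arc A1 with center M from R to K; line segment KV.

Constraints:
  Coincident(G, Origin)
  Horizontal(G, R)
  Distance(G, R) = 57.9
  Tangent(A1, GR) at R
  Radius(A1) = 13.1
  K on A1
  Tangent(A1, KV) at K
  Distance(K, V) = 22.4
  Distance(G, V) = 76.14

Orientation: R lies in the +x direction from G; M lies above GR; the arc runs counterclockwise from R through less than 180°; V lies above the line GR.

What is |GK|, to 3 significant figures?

72.5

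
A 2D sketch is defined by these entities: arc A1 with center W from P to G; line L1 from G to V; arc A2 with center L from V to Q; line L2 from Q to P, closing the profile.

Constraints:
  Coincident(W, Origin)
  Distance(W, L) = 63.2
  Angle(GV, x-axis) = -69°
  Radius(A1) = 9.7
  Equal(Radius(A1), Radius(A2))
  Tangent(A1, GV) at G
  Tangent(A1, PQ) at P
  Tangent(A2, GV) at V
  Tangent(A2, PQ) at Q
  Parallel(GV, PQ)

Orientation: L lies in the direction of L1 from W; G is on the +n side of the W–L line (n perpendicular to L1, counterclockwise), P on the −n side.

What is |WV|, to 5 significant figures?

63.940

The slot axis is L1's direction at -69.0°, so u = (cos -69.0°, sin -69.0°) = (0.35837, -0.93358) and n = (−sin -69.0°, cos -69.0°) = (0.93358, 0.35837). W is at the origin and L lies 63.2 along u from W, so L = 63.2·u = (22.649, -59.002). Tangency of A1 to both parallel lines with radius 9.7 puts G and P at W ± 9.7·n: G = (9.0557, 3.4762), P = (-9.0557, -3.4762). Equal radii place V and Q the same way about L: V = L + 9.7·n = (31.705, -55.526), Q = L − 9.7·n = (13.593, -62.478). Then |WV| = |V − W| = 63.940.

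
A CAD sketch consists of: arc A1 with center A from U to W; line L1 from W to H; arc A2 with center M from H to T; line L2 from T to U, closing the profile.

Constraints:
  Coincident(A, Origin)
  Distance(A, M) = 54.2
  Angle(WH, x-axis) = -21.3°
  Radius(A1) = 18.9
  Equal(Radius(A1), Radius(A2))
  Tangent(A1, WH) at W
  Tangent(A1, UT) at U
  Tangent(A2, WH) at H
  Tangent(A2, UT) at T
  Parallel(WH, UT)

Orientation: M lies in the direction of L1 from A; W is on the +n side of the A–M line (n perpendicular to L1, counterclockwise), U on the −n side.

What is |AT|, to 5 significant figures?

57.401

The slot axis is L1's direction at -21.3°, so u = (cos -21.3°, sin -21.3°) = (0.93169, -0.36325) and n = (−sin -21.3°, cos -21.3°) = (0.36325, 0.93169). A is at the origin and M lies 54.2 along u from A, so M = 54.2·u = (50.498, -19.688). Tangency of A1 to both parallel lines with radius 18.9 puts W and U at A ± 18.9·n: W = (6.8654, 17.609), U = (-6.8654, -17.609). Equal radii place H and T the same way about M: H = M + 18.9·n = (57.363, -2.0793), T = M − 18.9·n = (43.632, -37.297). Then |AT| = |T − A| = 57.401.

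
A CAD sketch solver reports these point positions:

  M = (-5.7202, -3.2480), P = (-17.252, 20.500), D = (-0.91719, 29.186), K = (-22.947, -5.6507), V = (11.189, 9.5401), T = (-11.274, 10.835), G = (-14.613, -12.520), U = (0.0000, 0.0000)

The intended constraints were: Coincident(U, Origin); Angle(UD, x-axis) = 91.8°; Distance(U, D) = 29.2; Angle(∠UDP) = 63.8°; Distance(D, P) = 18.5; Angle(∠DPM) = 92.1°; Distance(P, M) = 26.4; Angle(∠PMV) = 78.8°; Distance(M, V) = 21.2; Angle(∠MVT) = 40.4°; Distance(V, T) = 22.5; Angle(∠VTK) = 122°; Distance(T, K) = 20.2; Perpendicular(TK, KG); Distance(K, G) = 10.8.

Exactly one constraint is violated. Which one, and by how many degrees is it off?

Perpendicular(TK, KG) — off by 4.20°.

U = (0.00, 0.00) ✓; UD at 91.80° ✓; |UD| = 29.20 ✓; ∠UDP = 63.80° ✓; |DP| = 18.50 ✓; ∠DPM = 92.10° ✓; |PM| = 26.40 ✓; ∠PMV = 78.80° ✓; |MV| = 21.20 ✓; ∠MVT = 40.40° ✓; |VT| = 22.50 ✓; ∠VTK = 122.0° ✓; |TK| = 20.20 ✓; ∠(TK, KG) = 85.80° ✗; |KG| = 10.80 ✓.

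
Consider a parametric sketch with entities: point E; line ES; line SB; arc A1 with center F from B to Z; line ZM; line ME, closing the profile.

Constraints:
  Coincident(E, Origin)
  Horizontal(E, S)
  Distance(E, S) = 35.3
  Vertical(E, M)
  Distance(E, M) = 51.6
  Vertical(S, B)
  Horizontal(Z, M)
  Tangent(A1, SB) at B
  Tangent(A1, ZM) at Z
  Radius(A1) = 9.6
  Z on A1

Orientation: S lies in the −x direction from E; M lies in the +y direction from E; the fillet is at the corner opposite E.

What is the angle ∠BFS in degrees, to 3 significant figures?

77.1°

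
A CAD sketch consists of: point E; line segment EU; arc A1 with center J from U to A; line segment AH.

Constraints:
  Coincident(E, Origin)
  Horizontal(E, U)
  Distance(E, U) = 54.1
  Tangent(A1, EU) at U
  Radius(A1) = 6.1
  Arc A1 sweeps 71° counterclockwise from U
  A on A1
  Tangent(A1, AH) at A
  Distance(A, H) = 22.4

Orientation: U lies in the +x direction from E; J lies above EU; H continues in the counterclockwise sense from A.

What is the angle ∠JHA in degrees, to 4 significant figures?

15.23°

E is at the origin; EU is horizontal with |EU| = 54.1 and U on the +x side, so U = (54.10, 0.000). A1 meets EU tangentially, so JU is at right angles to EU, so J = U + (0, 6.1) = (54.10, 6.100). On A1, U sits at bearing -90° from J; a 71° counterclockwise sweep puts A at bearing -19°, so A = J + 6.1·(cos -19°, sin -19°) = (59.87, 4.114). Tangency of A1 to AH means the radius JA is perpendicular to AH, so AH runs along (−sin -19°, cos -19°); with |AH| = 22.4, H = (67.16, 25.29). Then cos ∠JHA = HJ·HA / (|HJ||HA|), giving 15.23°.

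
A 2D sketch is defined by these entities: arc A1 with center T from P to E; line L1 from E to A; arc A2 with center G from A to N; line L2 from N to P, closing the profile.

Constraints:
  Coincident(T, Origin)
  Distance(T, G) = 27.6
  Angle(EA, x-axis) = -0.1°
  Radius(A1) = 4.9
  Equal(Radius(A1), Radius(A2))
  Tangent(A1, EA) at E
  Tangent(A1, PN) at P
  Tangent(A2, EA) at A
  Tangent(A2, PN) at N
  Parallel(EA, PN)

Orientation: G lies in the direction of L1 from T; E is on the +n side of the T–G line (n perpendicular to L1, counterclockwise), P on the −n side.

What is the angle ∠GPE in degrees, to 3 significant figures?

79.9°

The slot axis is L1's direction at -0.1°, so u = (cos -0.1°, sin -0.1°) = (1.00, -0.00175) and n = (−sin -0.1°, cos -0.1°) = (0.00175, 1.00). T is at the origin and G lies 27.6 along u from T, so G = 27.6·u = (27.6, -0.0482). Tangency of A1 to both parallel lines with radius 4.9 puts E and P at T ± 4.9·n: E = (0.00855, 4.90), P = (-0.00855, -4.90). Then cos ∠GPE = PG·PE / (|PG||PE|), giving 79.9°.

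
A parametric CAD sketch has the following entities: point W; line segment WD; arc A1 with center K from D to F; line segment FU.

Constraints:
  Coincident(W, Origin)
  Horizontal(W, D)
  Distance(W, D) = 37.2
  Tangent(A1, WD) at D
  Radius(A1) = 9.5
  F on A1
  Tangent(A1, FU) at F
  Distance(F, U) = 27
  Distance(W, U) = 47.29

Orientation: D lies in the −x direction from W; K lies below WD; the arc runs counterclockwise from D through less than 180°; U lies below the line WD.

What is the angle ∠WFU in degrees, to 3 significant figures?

73.2°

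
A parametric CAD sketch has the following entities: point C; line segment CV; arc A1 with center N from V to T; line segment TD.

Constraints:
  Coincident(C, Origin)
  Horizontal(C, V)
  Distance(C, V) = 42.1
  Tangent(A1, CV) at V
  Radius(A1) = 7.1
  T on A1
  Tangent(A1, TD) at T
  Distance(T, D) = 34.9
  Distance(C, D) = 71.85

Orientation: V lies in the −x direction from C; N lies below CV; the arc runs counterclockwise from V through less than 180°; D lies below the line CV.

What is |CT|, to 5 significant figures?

48.893

Checks: |CV| = 42.10 ✓; ∠(NV, VC) = 90.00° ✓; |NT| = 7.100 ✓; ∠(NT, TD) = 90.00° ✓; |TD| = 34.90 ✓; |CD| = 71.85 ✓.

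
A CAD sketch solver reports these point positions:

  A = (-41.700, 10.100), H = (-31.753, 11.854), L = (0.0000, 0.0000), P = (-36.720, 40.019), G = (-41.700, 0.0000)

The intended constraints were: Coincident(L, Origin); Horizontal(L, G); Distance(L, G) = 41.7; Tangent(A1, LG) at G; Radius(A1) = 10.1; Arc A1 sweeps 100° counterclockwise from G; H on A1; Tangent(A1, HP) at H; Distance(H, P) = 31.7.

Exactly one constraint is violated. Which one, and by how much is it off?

Distance(H, P) = 31.7 — off by 3.10.

L = (0.00, 0.00) ✓; L.y = 0.00, G.y = 0.00 ✓; |LG| = 41.70 ✓; ∠(AG, GL) = 90.00° ✓; |AG| = 10.10 ✓; bearing(A→H) − bearing(A→G) = 100.0° ✓; |AH| = 10.10 ✓; ∠(AH, HP) = 90.00° ✓; |HP| = 28.60 ✗.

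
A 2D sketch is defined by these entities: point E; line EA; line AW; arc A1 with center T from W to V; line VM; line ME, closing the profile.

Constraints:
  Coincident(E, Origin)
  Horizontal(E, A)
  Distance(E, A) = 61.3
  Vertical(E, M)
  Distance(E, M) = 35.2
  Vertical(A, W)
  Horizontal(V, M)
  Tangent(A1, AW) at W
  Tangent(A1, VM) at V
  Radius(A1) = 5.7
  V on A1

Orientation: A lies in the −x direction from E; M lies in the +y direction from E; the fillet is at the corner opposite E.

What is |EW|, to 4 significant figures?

68.03

E is at the origin; EA is horizontal with |EA| = 61.3 and A on the −x side, so A = (-61.30, 0.000). EM is vertical with |EM| = 35.2 and M on the +y side, so M = (0.000, 35.20). The virtual corner opposite E is at (-61.30, 35.20). A1 meets AW tangentially, so TW is at right angles to AW and since A1 is tangent to VM there, TV ⟂ VM, with radius 5.7, so the center T sits 5.7 in from both sides at T = (-55.60, 29.50). That places the tangent points at W = (-61.30, 29.50) on AW and V = (-55.60, 35.20) on VM. Then |EW| = |W − E| = 68.03.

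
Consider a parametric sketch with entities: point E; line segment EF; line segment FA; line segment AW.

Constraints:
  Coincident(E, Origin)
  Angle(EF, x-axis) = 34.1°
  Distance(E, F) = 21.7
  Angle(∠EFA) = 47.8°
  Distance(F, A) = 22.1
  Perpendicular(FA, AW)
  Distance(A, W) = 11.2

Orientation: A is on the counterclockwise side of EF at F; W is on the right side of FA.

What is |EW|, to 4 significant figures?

28.29

∠EFA = 47.8°, so FA runs at 34.1° + (180° − 47.8°) = 166.3° from the x-axis; with |FA| = 22.1, A = F + 22.1·(cos 166.3°, sin 166.3°) = (-3.502, 17.40). The perpendicularity gives AW at right angles to FA; with |AW| = 11.2 on the right of FA, W = A + 11.2·(0.2368, 0.9715) = (-0.8497, 28.28). Then |EW| = |W − E| = 28.29.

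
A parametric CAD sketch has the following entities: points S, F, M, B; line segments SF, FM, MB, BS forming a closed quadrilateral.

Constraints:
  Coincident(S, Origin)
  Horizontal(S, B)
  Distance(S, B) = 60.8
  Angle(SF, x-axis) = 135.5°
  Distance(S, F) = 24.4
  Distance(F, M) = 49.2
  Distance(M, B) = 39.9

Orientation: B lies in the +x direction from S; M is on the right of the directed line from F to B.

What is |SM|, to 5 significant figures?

25.377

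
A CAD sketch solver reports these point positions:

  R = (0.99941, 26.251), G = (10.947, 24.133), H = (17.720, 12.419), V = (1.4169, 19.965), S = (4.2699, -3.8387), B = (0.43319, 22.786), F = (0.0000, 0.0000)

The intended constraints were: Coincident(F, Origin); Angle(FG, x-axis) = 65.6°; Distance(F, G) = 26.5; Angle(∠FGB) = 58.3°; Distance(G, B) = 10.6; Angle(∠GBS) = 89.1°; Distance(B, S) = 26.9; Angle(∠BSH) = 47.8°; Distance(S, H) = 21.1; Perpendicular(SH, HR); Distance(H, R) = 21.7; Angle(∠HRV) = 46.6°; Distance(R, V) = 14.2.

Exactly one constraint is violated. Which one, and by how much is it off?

Distance(R, V) = 14.2 — off by 7.90.

F = (0.00, 0.00) ✓; FG at 65.60° ✓; |FG| = 26.50 ✓; ∠FGB = 58.30° ✓; |GB| = 10.60 ✓; ∠GBS = 89.10° ✓; |BS| = 26.90 ✓; ∠BSH = 47.80° ✓; |SH| = 21.10 ✓; ∠(SH, HR) = 90.00° ✓; |HR| = 21.70 ✓; ∠HRV = 46.60° ✓; |RV| = 6.300 ✗.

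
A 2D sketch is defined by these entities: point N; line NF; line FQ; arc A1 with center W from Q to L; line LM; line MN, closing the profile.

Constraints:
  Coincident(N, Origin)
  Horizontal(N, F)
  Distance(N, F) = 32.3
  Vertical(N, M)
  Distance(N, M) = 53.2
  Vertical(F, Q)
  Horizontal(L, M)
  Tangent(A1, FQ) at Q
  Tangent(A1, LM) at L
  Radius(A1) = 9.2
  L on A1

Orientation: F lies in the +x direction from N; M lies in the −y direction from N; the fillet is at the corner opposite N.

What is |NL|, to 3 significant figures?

58.0

N is at the origin; N and F share the same y with |NF| = 32.3 and F on the +x side, so F = (32.3, 0.00). N and M share the same x with |NM| = 53.2 and M on the −y side, so M = (0.00, -53.2). The virtual corner opposite N is at (32.3, -53.2). Since A1 is tangent to FQ there, WQ ⟂ FQ and A1 meets LM tangentially, so WL is at right angles to LM, with radius 9.2, so the center W sits 9.2 in from both sides at W = (23.1, -44.0). That places the tangent points at Q = (32.3, -44.0) on FQ and L = (23.1, -53.2) on LM. Then |NL| = |L − N| = 58.0.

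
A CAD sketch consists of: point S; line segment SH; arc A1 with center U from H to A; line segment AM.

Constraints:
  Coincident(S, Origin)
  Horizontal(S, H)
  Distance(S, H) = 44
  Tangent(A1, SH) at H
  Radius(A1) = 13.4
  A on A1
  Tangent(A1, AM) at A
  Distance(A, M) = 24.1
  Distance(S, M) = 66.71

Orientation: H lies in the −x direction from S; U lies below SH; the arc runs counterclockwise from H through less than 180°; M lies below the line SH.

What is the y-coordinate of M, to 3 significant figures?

-39.1

Checks: ∠(UH, HS) = 90.00° ✓; |UH| = 13.40 ✓; |UA| = 13.40 ✓; ∠(UA, AM) = 90.00° ✓; |AM| = 24.10 ✓; |SM| = 66.71 ✓.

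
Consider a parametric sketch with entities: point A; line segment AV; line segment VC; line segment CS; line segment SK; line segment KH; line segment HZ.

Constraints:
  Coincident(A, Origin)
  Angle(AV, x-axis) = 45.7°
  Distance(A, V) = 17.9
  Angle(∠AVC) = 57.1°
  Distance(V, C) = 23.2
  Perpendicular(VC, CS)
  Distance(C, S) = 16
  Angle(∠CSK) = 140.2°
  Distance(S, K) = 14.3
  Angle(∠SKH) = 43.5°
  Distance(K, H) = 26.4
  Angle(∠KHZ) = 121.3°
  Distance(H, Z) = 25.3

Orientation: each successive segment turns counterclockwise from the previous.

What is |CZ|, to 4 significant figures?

17.02

A is at the origin; AV runs at 45.7° with length 17.9, so V = (12.50, 12.81). ∠AVC = 57.1° gives VC at 168.6° from the x-axis; with |VC| = 23.2, C = (-10.24, 17.40). The perpendicularity gives CS at right angles to VC, so CS runs at -101.4°; with |CS| = 16.0, S = (-13.40, 1.712). ∠CSK = 140.2° gives SK at -61.60° from the x-axis; with |SK| = 14.3, K = (-6.602, -10.87). ∠SKH = 43.5° gives KH at 74.90° from the x-axis; with |KH| = 26.4, H = (0.2756, 14.62). ∠KHZ = 121.3° gives HZ at 133.6° from the x-axis; with |HZ| = 25.3, Z = (-17.17, 32.94). Then |CZ| = |Z − C| = 17.02.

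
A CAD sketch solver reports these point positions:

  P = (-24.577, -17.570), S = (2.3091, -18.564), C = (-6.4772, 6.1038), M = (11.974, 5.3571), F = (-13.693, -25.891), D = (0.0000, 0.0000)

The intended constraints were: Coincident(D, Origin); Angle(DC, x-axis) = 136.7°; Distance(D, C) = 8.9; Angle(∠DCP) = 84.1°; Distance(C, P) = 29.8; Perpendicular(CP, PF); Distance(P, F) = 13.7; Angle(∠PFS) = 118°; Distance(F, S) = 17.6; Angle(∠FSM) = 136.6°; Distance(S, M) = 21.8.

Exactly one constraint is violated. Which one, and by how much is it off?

Distance(S, M) = 21.8 — off by 4.00.

D = (0.00, 0.00) ✓; DC at 136.7° ✓; |DC| = 8.900 ✓; ∠DCP = 84.10° ✓; |CP| = 29.80 ✓; ∠(CP, PF) = 90.00° ✓; |PF| = 13.70 ✓; ∠PFS = 118.0° ✓; |FS| = 17.60 ✓; ∠FSM = 136.6° ✓; |SM| = 25.80 ✗.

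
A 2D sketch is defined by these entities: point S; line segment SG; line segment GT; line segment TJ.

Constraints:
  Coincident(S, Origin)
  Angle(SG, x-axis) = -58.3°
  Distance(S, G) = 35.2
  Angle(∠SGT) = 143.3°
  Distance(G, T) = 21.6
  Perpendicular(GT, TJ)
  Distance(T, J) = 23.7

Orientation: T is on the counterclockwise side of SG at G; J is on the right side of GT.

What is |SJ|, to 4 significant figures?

66.96

∠SGT = 143.3°, so GT runs at -58.3° + (180° − 143.3°) = -21.60° from the x-axis; with |GT| = 21.6, T = G + 21.6·(cos -21.60°, sin -21.60°) = (38.58, -37.90). GT ⟂ TJ; with |TJ| = 23.7 on the right of GT, J = T + 23.7·(-0.3681, -0.9298) = (29.86, -59.94). Then |SJ| = |J − S| = 66.96.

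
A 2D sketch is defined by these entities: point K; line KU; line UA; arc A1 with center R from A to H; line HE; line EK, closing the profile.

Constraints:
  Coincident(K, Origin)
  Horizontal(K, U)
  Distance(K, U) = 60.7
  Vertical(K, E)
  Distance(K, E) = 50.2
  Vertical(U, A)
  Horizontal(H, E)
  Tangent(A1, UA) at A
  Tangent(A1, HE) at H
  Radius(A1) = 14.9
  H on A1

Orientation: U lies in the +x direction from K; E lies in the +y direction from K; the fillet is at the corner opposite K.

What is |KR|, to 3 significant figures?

57.8

K is at the origin; K and U share the same y with |KU| = 60.7 and U on the +x side, so U = (60.7, 0.00). KE is vertical with |KE| = 50.2 and E on the +y side, so E = (0.00, 50.2). The virtual corner opposite K is at (60.7, 50.2). Since A1 is tangent to UA there, RA ⟂ UA and since A1 is tangent to HE there, RH ⟂ HE, with radius 14.9, so the center R sits 14.9 in from both sides at R = (45.8, 35.3). Then |KR| = |R − K| = 57.8.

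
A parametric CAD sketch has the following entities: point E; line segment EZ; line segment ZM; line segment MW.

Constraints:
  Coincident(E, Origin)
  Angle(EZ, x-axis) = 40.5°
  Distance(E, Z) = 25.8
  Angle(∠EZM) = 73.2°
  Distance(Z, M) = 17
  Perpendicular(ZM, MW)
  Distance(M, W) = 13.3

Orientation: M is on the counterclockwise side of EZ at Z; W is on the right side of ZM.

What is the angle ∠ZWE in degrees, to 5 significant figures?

37.864°

∠EZM = 73.2°, so ZM runs at 40.5° + (180° − 73.2°) = 147.30° from the x-axis; with |ZM| = 17.0, M = Z + 17.0·(cos 147.30°, sin 147.30°) = (5.3128, 25.940). ZM is perpendicular to MW; with |MW| = 13.3 on the right of ZM, W = M + 13.3·(0.54024, 0.84151) = (12.498, 37.132). Then cos ∠ZWE = WZ·WE / (|WZ||WE|), giving 37.864°.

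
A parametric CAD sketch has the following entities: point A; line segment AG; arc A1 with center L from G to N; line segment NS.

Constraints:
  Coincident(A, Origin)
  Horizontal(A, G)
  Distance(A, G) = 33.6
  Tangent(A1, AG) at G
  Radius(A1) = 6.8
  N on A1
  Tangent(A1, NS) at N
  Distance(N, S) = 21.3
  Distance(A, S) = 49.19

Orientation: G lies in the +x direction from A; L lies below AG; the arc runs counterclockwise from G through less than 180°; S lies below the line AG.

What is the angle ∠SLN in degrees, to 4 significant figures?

72.29°

Checks: |LN| = 6.800 ✓; ∠(LN, NS) = 90.00° ✓; |NS| = 21.30 ✓; |AS| = 49.19 ✓.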